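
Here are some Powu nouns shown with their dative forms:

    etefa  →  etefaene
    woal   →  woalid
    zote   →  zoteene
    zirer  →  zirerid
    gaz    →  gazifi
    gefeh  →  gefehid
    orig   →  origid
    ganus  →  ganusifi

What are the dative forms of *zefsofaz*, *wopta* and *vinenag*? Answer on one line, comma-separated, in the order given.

zefsofazifi, woptaene, vinenagid

The alternation tracks the final sound of the stem — -ifi when the stem ends in a sibilant (*gaz*, *ganus*); -id when the stem ends in a non-sibilant consonant (*woal*, *zirer*, *gefeh*, *orig*); -ene when the stem ends in a vowel (*etefa*, *zote*).
*zefsofaz* — final sound /z/ (a sibilant) → -ifi → *zefsofazifi*.
*wopta*: final sound = /a/, a vowel → -ene → *woptaene*.
*vinenag* — final sound /g/ (a non-sibilant consonant) → -id → *vinenagid*.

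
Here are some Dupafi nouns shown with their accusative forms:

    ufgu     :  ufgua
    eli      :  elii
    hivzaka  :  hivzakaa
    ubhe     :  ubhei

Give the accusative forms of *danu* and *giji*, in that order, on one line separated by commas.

The pattern is front/back vowel harmony: -i when the last vowel of the stem is a front vowel (*eli*, *ubhe*); -a when the last vowel of the stem is a back vowel (*ufgu*, *hivzaka*).
*danu*: last vowel = /u/, a back vowel → -a → *danua*.
*giji* — last vowel /i/ (a front vowel) → -i → *gijii*.

danua, gijii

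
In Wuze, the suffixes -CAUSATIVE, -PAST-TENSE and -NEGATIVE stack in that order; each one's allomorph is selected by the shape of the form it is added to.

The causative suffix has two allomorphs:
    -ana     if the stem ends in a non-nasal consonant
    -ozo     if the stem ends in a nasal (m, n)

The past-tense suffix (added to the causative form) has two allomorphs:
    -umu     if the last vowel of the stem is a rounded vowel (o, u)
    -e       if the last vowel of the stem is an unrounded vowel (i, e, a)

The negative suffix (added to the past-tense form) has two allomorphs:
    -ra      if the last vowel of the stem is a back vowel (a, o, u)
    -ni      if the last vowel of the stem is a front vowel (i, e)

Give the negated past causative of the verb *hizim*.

hizimozoumura

*hizim*: final consonant = /m/, a nasal → -ozo → *hizimozo*.
The last vowel of the causative form *hizimozo* is /o/, which is a rounded vowel, so the past-tense suffix is -umu, giving *hizimozoumu*.
Since the last vowel of the past-tense form *hizimozoumu* is /u/ (a back vowel), it takes -ra, giving *hizimozoumura*.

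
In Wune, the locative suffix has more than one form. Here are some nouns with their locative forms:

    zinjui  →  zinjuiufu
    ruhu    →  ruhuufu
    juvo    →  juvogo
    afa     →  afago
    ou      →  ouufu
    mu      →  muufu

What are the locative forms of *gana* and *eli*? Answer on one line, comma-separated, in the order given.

ganago, eliufu

Looking at the last vowel of each stem: -ufu when the last vowel of the stem is a high vowel (*zinjui*, *ruhu*, *ou*, *mu*); -go when the last vowel of the stem is a non-high vowel (*juvo*, *afa*).
*gana* — last vowel /a/ (a non-high vowel) → -go → *ganago*.
*eli* — last vowel /i/ (a high vowel) → -ufu → *eliufu*.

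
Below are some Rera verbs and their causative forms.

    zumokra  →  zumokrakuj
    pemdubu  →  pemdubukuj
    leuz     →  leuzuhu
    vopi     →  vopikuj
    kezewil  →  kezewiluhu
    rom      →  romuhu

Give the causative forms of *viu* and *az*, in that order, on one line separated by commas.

The pattern is consonant vs. vowel: -uhu when the stem ends in a consonant (*leuz*, *kezewil*, *rom*); -kuj when the stem ends in a vowel (*zumokra*, *pemdubu*, *vopi*).
Since the final sound of *viu* is /u/ (a vowel), it takes -kuj, giving *viukuj*.
*az* — final sound /z/ (a consonant) → -uhu → *azuhu*.

viukuj, azuhu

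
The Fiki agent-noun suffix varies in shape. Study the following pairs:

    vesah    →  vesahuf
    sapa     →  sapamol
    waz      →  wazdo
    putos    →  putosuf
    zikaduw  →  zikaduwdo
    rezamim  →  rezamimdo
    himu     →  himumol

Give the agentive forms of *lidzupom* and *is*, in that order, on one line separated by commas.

The alternation tracks the final sound of the stem — -uf when the stem ends in a voiceless consonant (*vesah*, *putos*); -do when the stem ends in a voiced consonant (*waz*, *zikaduw*, *rezamim*); -mol when the stem ends in a vowel (*sapa*, *himu*).
*lidzupom* — final sound /m/ (a voiced consonant) → -do → *lidzupomdo*.
Since the final sound of *is* is /s/ (a voiceless consonant), it takes -uf, giving *isuf*.

lidzupomdo, isuf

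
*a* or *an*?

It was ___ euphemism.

a

The indefinite article is chosen by the initial *sound* of the following word, not its spelling.
*euphemism* begins with the sound /juː/ (eu pronounced /juː/) — a consonant sound.
So the article is *a*: It was a euphemism.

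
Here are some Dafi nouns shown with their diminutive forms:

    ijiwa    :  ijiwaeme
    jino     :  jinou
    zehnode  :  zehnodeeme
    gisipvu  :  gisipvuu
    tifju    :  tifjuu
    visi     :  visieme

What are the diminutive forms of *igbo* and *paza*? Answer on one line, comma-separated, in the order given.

igbou, pazaeme

The pattern is rounding harmony: -u when the last vowel of the stem is a rounded vowel (*jino*, *gisipvu*, *tifju*); -eme when the last vowel of the stem is an unrounded vowel (*ijiwa*, *zehnode*, *visi*).
*igbo*: last vowel = /o/, a rounded vowel → -u → *igbou*.
*paza* — last vowel /a/ (an unrounded vowel) → -eme → *pazaeme*.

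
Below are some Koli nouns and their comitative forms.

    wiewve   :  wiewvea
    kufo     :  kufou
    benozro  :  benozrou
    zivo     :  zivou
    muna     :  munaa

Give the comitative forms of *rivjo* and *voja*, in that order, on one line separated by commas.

The pattern is rounding harmony: -u when the last vowel of the stem is a rounded vowel (*kufo*, *benozro*, *zivo*); -a when the last vowel of the stem is an unrounded vowel (*wiewve*, *muna*).
Since the last vowel of *rivjo* is /o/ (a rounded vowel), it takes -u, giving *rivjou*.
*voja*: last vowel = /a/, an unrounded vowel → -a → *vojaa*.

rivjou, vojaa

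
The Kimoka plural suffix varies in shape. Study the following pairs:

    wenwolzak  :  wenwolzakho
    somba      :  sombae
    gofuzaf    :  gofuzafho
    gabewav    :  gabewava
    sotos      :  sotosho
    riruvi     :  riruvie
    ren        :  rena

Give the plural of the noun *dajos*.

The alternation tracks the final sound of the stem — -ho when the stem ends in a voiceless consonant (*wenwolzak*, *gofuzaf*, *sotos*); -a when the stem ends in a voiced consonant (*gabewav*, *ren*); -e when the stem ends in a vowel (*somba*, *riruvi*).
Since the final sound of *dajos* is /s/ (a voiceless consonant), it takes -ho, giving *dajosho*.

dajosho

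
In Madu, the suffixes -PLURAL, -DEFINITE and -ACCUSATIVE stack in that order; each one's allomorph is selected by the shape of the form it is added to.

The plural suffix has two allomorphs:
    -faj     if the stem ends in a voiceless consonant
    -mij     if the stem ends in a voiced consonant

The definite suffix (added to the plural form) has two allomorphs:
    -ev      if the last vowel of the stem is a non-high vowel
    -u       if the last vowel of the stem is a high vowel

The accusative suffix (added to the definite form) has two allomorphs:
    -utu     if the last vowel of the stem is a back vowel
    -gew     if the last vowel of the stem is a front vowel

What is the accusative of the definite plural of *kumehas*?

The final consonant of *kumehas* is /s/, which is voiceless, so the plural suffix is -faj, giving *kumehasfaj*.
The plural form *kumehasfaj* — last vowel /a/ (a non-high vowel) → -ev → *kumehasfajev*.
Since the last vowel of the definite form *kumehasfajev* is /e/ (a front vowel), it takes -gew, giving *kumehasfajevgew*.

kumehasfajevgew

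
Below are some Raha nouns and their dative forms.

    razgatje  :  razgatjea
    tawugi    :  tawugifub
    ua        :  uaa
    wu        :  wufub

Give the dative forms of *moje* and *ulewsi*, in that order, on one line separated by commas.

mojea, ulewsifub

Looking at the last vowel of each stem: -fub when the last vowel of the stem is a high vowel (*tawugi*, *wu*); -a when the last vowel of the stem is a non-high vowel (*razgatje*, *ua*).
*moje*: last vowel = /e/, a non-high vowel → -a → *mojea*.
The last vowel of *ulewsi* is /i/, which is a high vowel, so the suffix is -fub, giving *ulewsifub*.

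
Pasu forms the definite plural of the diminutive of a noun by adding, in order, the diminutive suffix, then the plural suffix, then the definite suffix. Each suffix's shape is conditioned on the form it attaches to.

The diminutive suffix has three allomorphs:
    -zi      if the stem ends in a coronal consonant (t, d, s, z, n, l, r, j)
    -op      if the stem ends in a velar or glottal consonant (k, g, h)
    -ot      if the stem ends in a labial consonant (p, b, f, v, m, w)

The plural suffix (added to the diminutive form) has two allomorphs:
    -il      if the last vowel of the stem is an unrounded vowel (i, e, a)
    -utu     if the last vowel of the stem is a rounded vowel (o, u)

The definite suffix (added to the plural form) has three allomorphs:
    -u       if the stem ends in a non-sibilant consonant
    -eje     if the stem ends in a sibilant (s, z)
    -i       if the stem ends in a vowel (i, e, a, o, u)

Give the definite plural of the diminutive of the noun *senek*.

*senek*: final consonant = /k/, velar/glottal → -op → *senekop*.
The diminutive form *senekop* — last vowel /o/ (a rounded vowel) → -utu → *senekoputu*.
The plural form *senekoputu*: final sound = /u/, a vowel → -i → *senekoputui*.

senekoputui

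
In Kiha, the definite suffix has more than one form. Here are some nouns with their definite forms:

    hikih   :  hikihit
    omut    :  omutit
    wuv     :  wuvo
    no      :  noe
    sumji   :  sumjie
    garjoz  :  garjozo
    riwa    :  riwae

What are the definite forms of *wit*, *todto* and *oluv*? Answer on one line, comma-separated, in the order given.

The suffix is conditioned by the final sound: -it when the stem ends in a voiceless consonant (*hikih*, *omut*); -o when the stem ends in a voiced consonant (*wuv*, *garjoz*); -e when the stem ends in a vowel (*no*, *sumji*, *riwa*).
The final sound of *wit* is /t/, which is a voiceless consonant, so the suffix is -it, giving *witit*.
*todto*: final sound = /o/, a vowel → -e → *todtoe*.
*oluv*: final sound = /v/, a voiced consonant → -o → *oluvo*.

witit, todtoe, oluvo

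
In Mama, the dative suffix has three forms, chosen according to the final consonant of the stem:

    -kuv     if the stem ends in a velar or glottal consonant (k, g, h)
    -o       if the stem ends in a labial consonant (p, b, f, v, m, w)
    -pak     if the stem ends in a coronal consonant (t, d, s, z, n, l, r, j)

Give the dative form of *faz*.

Since the final consonant of *faz* is /z/ (coronal), it takes -pak, giving *fazpak*.

fazpak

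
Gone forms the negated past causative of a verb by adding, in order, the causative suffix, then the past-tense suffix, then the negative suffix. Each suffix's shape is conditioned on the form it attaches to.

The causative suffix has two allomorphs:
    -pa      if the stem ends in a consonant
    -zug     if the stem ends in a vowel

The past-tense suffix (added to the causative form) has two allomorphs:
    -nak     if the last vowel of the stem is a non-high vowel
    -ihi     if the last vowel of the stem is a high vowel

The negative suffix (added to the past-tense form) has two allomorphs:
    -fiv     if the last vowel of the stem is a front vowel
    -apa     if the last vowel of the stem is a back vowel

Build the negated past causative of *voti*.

votizugihifiv

*voti*: final sound = /i/, a vowel → -zug → *votizug*.
The causative form *votizug* — last vowel /u/ (a high vowel) → -ihi → *votizugihi*.
The past-tense form *votizugihi* — last vowel /i/ (a front vowel) → -fiv → *votizugihifiv*.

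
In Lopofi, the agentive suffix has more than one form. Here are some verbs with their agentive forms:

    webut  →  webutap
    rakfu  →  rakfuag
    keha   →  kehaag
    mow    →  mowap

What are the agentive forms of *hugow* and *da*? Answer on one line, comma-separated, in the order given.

The pattern is consonant vs. vowel: -ap when the stem ends in a consonant (*webut*, *mow*); -ag when the stem ends in a vowel (*rakfu*, *keha*).
*hugow* — final sound /w/ (a consonant) → -ap → *hugowap*.
Since the final sound of *da* is /a/ (a vowel), it takes -ag, giving *daag*.

hugowap, daag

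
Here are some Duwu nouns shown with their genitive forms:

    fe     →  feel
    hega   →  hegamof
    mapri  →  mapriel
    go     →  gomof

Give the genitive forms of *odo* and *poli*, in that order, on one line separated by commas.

Looking at the last vowel of each stem: -el when the last vowel of the stem is a front vowel (*fe*, *mapri*); -mof when the last vowel of the stem is a back vowel (*hega*, *go*).
*odo* — last vowel /o/ (a back vowel) → -mof → *odomof*.
The last vowel of *poli* is /i/, which is a front vowel, so the suffix is -el, giving *poliel*.

odomof, poliel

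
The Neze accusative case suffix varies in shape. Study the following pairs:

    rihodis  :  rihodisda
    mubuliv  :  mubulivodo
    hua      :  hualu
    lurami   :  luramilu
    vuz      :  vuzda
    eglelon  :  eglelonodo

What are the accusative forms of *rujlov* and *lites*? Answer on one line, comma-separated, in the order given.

The alternation tracks the final sound of the stem — -da when the stem ends in a sibilant (*rihodis*, *vuz*); -odo when the stem ends in a non-sibilant consonant (*mubuliv*, *eglelon*); -lu when the stem ends in a vowel (*hua*, *lurami*).
*rujlov* — final sound /v/ (a non-sibilant consonant) → -odo → *rujlovodo*.
*lites*: final sound = /s/, a sibilant → -da → *litesda*.

rujlovodo, litesda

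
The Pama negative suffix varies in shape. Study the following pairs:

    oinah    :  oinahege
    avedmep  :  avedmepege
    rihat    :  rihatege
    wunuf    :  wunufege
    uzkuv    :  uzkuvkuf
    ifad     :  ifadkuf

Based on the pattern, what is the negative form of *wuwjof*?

wuwjofege

Looking at the final consonant of each stem: -ege when the stem ends in a voiceless consonant (*oinah*, *avedmep*, *rihat*, *wunuf*); -kuf when the stem ends in a voiced consonant (*uzkuv*, *ifad*).
*wuwjof*: final consonant = /f/, voiceless → -ege → *wuwjofege*.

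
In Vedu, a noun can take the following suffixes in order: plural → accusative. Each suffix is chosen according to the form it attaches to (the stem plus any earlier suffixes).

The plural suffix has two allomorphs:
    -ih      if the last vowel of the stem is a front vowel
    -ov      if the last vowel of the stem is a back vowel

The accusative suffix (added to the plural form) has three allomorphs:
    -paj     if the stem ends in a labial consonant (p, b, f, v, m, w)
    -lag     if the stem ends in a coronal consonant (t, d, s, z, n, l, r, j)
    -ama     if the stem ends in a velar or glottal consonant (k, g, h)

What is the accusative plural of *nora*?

The last vowel of *nora* is /a/, which is a back vowel, so the plural suffix is -ov, giving *noraov*.
Since the final consonant of the plural form *noraov* is /v/ (labial), it takes -paj, giving *noraovpaj*.

noraovpaj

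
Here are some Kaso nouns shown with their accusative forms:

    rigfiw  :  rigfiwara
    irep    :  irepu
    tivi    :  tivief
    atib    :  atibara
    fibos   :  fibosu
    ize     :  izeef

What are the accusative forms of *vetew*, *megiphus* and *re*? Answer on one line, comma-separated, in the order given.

vetewara, megiphusu, reef

The alternation tracks the final sound of the stem — -u when the stem ends in a voiceless consonant (*irep*, *fibos*); -ara when the stem ends in a voiced consonant (*rigfiw*, *atib*); -ef when the stem ends in a vowel (*tivi*, *ize*).
Since the final sound of *vetew* is /w/ (a voiced consonant), it takes -ara, giving *vetewara*.
The final sound of *megiphus* is /s/, which is a voiceless consonant, so the suffix is -u, giving *megiphusu*.
*re* — final sound /e/ (a vowel) → -ef → *reef*.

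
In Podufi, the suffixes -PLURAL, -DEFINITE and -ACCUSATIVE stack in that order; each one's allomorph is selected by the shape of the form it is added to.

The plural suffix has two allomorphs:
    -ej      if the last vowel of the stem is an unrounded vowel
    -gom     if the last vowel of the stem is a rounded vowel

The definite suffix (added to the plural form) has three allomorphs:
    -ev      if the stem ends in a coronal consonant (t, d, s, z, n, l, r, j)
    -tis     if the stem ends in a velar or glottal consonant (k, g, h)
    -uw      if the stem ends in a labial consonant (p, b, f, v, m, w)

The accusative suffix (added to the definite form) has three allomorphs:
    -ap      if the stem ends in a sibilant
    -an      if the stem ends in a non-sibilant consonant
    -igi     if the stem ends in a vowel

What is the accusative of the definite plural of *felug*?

feluggomuwan

*felug* — last vowel /u/ (a rounded vowel) → -gom → *feluggom*.
Since the final consonant of the plural form *feluggom* is /m/ (labial), it takes -uw, giving *feluggomuw*.
Since the final sound of the definite form *feluggomuw* is /w/ (a non-sibilant consonant), it takes -an, giving *feluggomuwan*.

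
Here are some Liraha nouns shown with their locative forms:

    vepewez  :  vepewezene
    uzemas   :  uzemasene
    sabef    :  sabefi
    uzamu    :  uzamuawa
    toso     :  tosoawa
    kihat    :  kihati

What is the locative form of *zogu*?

Looking at the final sound of each stem: -ene when the stem ends in a sibilant (*vepewez*, *uzemas*); -i when the stem ends in a non-sibilant consonant (*sabef*, *kihat*); -awa when the stem ends in a vowel (*uzamu*, *toso*).
The final sound of *zogu* is /u/, which is a vowel, so the suffix is -awa, giving *zoguawa*.

zoguawa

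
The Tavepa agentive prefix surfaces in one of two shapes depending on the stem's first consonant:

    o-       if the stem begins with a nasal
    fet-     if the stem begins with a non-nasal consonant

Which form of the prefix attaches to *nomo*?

*nomo*: first consonant = /n/, a nasal → o-.

o-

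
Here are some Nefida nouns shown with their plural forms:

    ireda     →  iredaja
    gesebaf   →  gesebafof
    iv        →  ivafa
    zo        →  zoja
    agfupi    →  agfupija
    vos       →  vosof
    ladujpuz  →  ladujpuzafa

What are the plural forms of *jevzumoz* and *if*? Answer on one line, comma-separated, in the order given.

jevzumozafa, ifof

The pattern is voicing of the final sound: -of when the stem ends in a voiceless consonant (*gesebaf*, *vos*); -afa when the stem ends in a voiced consonant (*iv*, *ladujpuz*); -ja when the stem ends in a vowel (*ireda*, *zo*, *agfupi*).
Since the final sound of *jevzumoz* is /z/ (a voiced consonant), it takes -afa, giving *jevzumozafa*.
The final sound of *if* is /f/, which is a voiceless consonant, so the suffix is -of, giving *ifof*.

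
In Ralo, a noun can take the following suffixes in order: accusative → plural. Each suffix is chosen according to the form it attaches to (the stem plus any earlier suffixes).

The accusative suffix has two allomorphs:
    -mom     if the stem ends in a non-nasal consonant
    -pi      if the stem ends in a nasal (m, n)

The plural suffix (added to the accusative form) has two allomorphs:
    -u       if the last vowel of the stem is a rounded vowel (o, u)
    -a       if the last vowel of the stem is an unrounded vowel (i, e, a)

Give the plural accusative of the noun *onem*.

onempia

The final consonant of *onem* is /m/, which is a nasal, so the accusative suffix is -pi, giving *onempi*.
The last vowel of the accusative form *onempi* is /i/, which is an unrounded vowel, so the plural suffix is -a, giving *onempia*.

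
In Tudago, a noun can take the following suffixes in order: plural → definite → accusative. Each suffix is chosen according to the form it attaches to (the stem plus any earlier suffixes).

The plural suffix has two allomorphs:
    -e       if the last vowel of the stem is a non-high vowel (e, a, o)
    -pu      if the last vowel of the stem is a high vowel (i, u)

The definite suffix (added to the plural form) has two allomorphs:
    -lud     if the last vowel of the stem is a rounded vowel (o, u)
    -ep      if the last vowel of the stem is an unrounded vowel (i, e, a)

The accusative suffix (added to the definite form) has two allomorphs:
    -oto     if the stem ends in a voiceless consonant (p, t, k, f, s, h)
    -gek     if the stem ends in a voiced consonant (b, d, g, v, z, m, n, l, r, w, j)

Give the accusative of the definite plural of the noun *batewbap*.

batewbapeepoto

The last vowel of *batewbap* is /a/, which is a non-high vowel, so the plural suffix is -e, giving *batewbape*.
Since the last vowel of the plural form *batewbape* is /e/ (an unrounded vowel), it takes -ep, giving *batewbapeep*.
The definite form *batewbapeep*: final consonant = /p/, voiceless → -oto → *batewbapeepoto*.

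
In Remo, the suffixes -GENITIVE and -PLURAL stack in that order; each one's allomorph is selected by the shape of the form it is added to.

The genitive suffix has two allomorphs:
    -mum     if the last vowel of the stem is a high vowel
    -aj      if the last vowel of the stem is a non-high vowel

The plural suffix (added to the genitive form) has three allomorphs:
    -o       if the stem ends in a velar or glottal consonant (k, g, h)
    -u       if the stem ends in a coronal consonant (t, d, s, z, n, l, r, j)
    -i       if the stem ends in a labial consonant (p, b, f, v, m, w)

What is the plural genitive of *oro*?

oroaju

*oro*: last vowel = /o/, a non-high vowel → -aj → *oroaj*.
The genitive form *oroaj*: final consonant = /j/, coronal → -u → *oroaju*.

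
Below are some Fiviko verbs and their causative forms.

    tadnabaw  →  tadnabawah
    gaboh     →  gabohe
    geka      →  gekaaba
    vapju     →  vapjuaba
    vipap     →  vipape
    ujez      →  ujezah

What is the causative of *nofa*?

nofaaba

The pattern is voicing of the final sound: -e when the stem ends in a voiceless consonant (*gaboh*, *vipap*); -ah when the stem ends in a voiced consonant (*tadnabaw*, *ujez*); -aba when the stem ends in a vowel (*geka*, *vapju*).
*nofa* — final sound /a/ (a vowel) → -aba → *nofaaba*.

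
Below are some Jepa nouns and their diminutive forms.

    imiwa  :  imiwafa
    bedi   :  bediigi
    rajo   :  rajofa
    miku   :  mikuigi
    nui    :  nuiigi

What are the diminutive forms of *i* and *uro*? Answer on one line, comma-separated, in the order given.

The alternation tracks the last vowel of the stem — -igi when the last vowel of the stem is a high vowel (*bedi*, *miku*, *nui*); -fa when the last vowel of the stem is a non-high vowel (*imiwa*, *rajo*).
The last vowel of *i* is /i/, which is a high vowel, so the suffix is -igi, giving *iigi*.
Since the last vowel of *uro* is /o/ (a non-high vowel), it takes -fa, giving *urofa*.

iigi, urofa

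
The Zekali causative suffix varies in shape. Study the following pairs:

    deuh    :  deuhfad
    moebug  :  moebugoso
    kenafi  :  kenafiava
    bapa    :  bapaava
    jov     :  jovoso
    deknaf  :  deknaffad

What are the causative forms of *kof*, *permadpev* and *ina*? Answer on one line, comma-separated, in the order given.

Looking at the final sound of each stem: -fad when the stem ends in a voiceless consonant (*deuh*, *deknaf*); -oso when the stem ends in a voiced consonant (*moebug*, *jov*); -ava when the stem ends in a vowel (*kenafi*, *bapa*).
*kof* — final sound /f/ (a voiceless consonant) → -fad → *koffad*.
*permadpev* — final sound /v/ (a voiced consonant) → -oso → *permadpevoso*.
*ina*: final sound = /a/, a vowel → -ava → *inaava*.

koffad, permadpevoso, inaava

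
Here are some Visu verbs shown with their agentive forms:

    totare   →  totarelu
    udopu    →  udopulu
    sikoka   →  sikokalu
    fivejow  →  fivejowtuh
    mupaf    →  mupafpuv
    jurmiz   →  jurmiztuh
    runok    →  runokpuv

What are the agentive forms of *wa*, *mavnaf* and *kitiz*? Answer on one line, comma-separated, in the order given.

walu, mavnafpuv, kitiztuh

The alternation tracks the final sound of the stem — -puv when the stem ends in a voiceless consonant (*mupaf*, *runok*); -tuh when the stem ends in a voiced consonant (*fivejow*, *jurmiz*); -lu when the stem ends in a vowel (*totare*, *udopu*, *sikoka*).
The final sound of *wa* is /a/, which is a vowel, so the suffix is -lu, giving *walu*.
Since the final sound of *mavnaf* is /f/ (a voiceless consonant), it takes -puv, giving *mavnafpuv*.
Since the final sound of *kitiz* is /z/ (a voiced consonant), it takes -tuh, giving *kitiztuh*.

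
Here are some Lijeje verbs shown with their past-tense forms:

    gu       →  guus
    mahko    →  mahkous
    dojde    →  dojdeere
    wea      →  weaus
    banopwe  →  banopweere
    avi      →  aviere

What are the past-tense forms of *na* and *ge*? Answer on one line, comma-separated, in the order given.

Looking at the last vowel of each stem: -ere when the last vowel of the stem is a front vowel (*dojde*, *banopwe*, *avi*); -us when the last vowel of the stem is a back vowel (*gu*, *mahko*, *wea*).
Since the last vowel of *na* is /a/ (a back vowel), it takes -us, giving *naus*.
The last vowel of *ge* is /e/, which is a front vowel, so the suffix is -ere, giving *geere*.

naus, geere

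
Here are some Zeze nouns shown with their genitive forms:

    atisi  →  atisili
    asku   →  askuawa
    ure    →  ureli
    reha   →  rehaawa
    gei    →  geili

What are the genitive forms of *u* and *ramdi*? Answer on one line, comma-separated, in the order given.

uawa, ramdili

The alternation tracks the last vowel of the stem — -li when the last vowel of the stem is a front vowel (*atisi*, *ure*, *gei*); -awa when the last vowel of the stem is a back vowel (*asku*, *reha*).
Since the last vowel of *u* is /u/ (a back vowel), it takes -awa, giving *uawa*.
The last vowel of *ramdi* is /i/, which is a front vowel, so the suffix is -li, giving *ramdili*.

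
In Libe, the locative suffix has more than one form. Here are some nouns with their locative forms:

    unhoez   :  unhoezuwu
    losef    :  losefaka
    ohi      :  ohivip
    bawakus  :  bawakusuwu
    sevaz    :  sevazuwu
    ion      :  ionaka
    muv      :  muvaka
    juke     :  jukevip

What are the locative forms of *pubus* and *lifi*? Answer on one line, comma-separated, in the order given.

The suffix is conditioned by the final sound: -uwu when the stem ends in a sibilant (*unhoez*, *bawakus*, *sevaz*); -aka when the stem ends in a non-sibilant consonant (*losef*, *ion*, *muv*); -vip when the stem ends in a vowel (*ohi*, *juke*).
*pubus* — final sound /s/ (a sibilant) → -uwu → *pubusuwu*.
The final sound of *lifi* is /i/, which is a vowel, so the suffix is -vip, giving *lifivip*.

pubusuwu, lifivip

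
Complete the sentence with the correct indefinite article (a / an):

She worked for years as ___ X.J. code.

The indefinite article is chosen by the initial *sound* of the following word, not its spelling.
The initialism *X.J.* is read letter by letter; the first letter, X, is pronounced /ɛks/, which begins with a vowel sound.
So the article is *an*: She worked for years as an X.J. code.

an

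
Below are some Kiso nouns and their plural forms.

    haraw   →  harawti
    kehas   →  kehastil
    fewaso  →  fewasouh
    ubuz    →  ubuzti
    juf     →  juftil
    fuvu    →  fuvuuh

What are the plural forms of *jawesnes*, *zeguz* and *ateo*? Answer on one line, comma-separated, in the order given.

The alternation tracks the final sound of the stem — -til when the stem ends in a voiceless consonant (*kehas*, *juf*); -ti when the stem ends in a voiced consonant (*haraw*, *ubuz*); -uh when the stem ends in a vowel (*fewaso*, *fuvu*).
Since the final sound of *jawesnes* is /s/ (a voiceless consonant), it takes -til, giving *jawesnestil*.
*zeguz*: final sound = /z/, a voiced consonant → -ti → *zeguzti*.
The final sound of *ateo* is /o/, which is a vowel, so the suffix is -uh, giving *ateouh*.

jawesnestil, zeguzti, ateouh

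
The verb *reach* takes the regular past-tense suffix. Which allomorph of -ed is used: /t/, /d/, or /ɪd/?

/t/

The stem *reach* ends in a voiceless consonant other than /t/.
The -ed suffix is realized as /ɪd/ after /t, d/; as /t/ after other voiceless consonants; and as /d/ after other voiced sounds.
So -ed on *reach* is pronounced /t/.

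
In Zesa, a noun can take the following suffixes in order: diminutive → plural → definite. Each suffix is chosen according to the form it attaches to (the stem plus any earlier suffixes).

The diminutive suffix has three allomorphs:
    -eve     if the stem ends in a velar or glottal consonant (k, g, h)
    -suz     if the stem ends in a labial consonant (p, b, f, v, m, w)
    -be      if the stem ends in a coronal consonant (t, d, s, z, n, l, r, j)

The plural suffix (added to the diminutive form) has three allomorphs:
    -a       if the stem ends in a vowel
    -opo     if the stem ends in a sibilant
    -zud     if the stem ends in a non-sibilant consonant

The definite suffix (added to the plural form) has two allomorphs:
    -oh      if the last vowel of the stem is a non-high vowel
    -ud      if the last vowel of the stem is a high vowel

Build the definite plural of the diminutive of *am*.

amsuzopooh

*am* — final consonant /m/ (labial) → -suz → *amsuz*.
The final sound of the diminutive form *amsuz* is /z/, which is a sibilant, so the plural suffix is -opo, giving *amsuzopo*.
The plural form *amsuzopo*: last vowel = /o/, a non-high vowel → -oh → *amsuzopooh*.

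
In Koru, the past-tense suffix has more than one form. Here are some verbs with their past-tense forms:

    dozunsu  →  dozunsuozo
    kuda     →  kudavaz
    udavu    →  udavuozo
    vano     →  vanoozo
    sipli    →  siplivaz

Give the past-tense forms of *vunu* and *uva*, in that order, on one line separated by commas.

The suffix is conditioned by the last vowel: -ozo when the last vowel of the stem is a rounded vowel (*dozunsu*, *udavu*, *vano*); -vaz when the last vowel of the stem is an unrounded vowel (*kuda*, *sipli*).
The last vowel of *vunu* is /u/, which is a rounded vowel, so the suffix is -ozo, giving *vunuozo*.
*uva* — last vowel /a/ (an unrounded vowel) → -vaz → *uvavaz*.

vunuozo, uvavaz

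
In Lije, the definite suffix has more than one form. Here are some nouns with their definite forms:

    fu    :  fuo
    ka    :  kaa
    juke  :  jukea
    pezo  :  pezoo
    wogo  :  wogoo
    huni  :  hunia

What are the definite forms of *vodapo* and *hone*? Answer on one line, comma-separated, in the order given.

vodapoo, honea

The alternation tracks the last vowel of the stem — -o when the last vowel of the stem is a rounded vowel (*fu*, *pezo*, *wogo*); -a when the last vowel of the stem is an unrounded vowel (*ka*, *juke*, *huni*).
*vodapo* — last vowel /o/ (a rounded vowel) → -o → *vodapoo*.
*hone*: last vowel = /e/, an unrounded vowel → -a → *honea*.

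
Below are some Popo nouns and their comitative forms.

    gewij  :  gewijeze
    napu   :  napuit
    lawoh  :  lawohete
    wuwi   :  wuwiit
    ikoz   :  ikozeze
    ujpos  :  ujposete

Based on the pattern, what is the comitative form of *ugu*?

uguit

The alternation tracks the final sound of the stem — -ete when the stem ends in a voiceless consonant (*lawoh*, *ujpos*); -eze when the stem ends in a voiced consonant (*gewij*, *ikoz*); -it when the stem ends in a vowel (*napu*, *wuwi*).
*ugu*: final sound = /u/, a vowel → -it → *uguit*.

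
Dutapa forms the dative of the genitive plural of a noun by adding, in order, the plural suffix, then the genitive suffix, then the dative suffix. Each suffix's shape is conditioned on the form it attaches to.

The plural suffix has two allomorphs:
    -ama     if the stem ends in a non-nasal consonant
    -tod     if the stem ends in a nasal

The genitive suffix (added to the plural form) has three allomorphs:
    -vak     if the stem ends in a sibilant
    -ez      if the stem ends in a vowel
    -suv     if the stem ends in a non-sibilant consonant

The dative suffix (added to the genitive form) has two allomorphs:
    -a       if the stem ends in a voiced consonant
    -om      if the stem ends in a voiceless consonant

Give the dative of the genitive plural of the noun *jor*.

joramaeza

*jor*: final consonant = /r/, non-nasal → -ama → *jorama*.
Since the final sound of the plural form *jorama* is /a/ (a vowel), it takes -ez, giving *joramaez*.
The final consonant of the genitive form *joramaez* is /z/, which is voiced, so the dative suffix is -a, giving *joramaeza*.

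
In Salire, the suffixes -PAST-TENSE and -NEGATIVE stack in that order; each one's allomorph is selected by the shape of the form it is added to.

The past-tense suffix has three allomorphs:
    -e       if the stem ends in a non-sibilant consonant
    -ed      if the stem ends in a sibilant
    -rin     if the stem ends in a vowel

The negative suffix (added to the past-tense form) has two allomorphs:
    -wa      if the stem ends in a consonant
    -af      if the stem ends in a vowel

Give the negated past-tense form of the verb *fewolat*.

*fewolat* — final sound /t/ (a non-sibilant consonant) → -e → *fewolate*.
Since the final sound of the past-tense form *fewolate* is /e/ (a vowel), it takes -af, giving *fewolateaf*.

fewolateaf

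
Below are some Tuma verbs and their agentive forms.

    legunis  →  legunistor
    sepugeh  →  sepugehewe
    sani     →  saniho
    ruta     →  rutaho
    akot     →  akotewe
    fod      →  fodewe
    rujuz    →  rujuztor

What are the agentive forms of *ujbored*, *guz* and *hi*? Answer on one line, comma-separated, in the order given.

Looking at the final sound of each stem: -tor when the stem ends in a sibilant (*legunis*, *rujuz*); -ewe when the stem ends in a non-sibilant consonant (*sepugeh*, *akot*, *fod*); -ho when the stem ends in a vowel (*sani*, *ruta*).
The final sound of *ujbored* is /d/, which is a non-sibilant consonant, so the suffix is -ewe, giving *ujboredewe*.
The final sound of *guz* is /z/, which is a sibilant, so the suffix is -tor, giving *guztor*.
*hi*: final sound = /i/, a vowel → -ho → *hiho*.

ujboredewe, guztor, hiho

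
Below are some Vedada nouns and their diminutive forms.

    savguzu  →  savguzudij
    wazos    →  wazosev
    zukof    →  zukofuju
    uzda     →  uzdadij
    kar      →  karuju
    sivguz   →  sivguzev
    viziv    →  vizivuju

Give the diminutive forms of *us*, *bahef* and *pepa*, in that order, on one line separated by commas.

usev, bahefuju, pepadij

The suffix is conditioned by the final sound: -ev when the stem ends in a sibilant (*wazos*, *sivguz*); -uju when the stem ends in a non-sibilant consonant (*zukof*, *kar*, *viziv*); -dij when the stem ends in a vowel (*savguzu*, *uzda*).
The final sound of *us* is /s/, which is a sibilant, so the suffix is -ev, giving *usev*.
*bahef* — final sound /f/ (a non-sibilant consonant) → -uju → *bahefuju*.
Since the final sound of *pepa* is /a/ (a vowel), it takes -dij, giving *pepadij*.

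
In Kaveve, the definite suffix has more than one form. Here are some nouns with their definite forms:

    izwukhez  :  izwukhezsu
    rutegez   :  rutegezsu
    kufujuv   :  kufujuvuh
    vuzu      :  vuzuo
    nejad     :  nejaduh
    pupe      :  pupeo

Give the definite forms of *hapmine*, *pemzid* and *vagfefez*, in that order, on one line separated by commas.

hapmineo, pemziduh, vagfefezsu

Looking at the final sound of each stem: -su when the stem ends in a sibilant (*izwukhez*, *rutegez*); -uh when the stem ends in a non-sibilant consonant (*kufujuv*, *nejad*); -o when the stem ends in a vowel (*vuzu*, *pupe*).
*hapmine*: final sound = /e/, a vowel → -o → *hapmineo*.
The final sound of *pemzid* is /d/, which is a non-sibilant consonant, so the suffix is -uh, giving *pemziduh*.
*vagfefez*: final sound = /z/, a sibilant → -su → *vagfefezsu*.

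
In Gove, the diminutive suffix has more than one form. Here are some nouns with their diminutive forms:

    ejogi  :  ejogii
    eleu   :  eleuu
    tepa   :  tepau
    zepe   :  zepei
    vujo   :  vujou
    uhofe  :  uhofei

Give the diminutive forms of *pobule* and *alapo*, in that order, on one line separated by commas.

The alternation tracks the last vowel of the stem — -i when the last vowel of the stem is a front vowel (*ejogi*, *zepe*, *uhofe*); -u when the last vowel of the stem is a back vowel (*eleu*, *tepa*, *vujo*).
*pobule*: last vowel = /e/, a front vowel → -i → *pobulei*.
The last vowel of *alapo* is /o/, which is a back vowel, so the suffix is -u, giving *alapou*.

pobulei, alapou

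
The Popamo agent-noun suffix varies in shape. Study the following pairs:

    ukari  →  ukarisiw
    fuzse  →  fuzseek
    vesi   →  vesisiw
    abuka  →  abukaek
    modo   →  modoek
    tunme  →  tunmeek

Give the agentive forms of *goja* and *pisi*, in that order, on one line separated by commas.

The alternation tracks the last vowel of the stem — -siw when the last vowel of the stem is a high vowel (*ukari*, *vesi*); -ek when the last vowel of the stem is a non-high vowel (*fuzse*, *abuka*, *modo*, *tunme*).
The last vowel of *goja* is /a/, which is a non-high vowel, so the suffix is -ek, giving *gojaek*.
The last vowel of *pisi* is /i/, which is a high vowel, so the suffix is -siw, giving *pisisiw*.

gojaek, pisisiw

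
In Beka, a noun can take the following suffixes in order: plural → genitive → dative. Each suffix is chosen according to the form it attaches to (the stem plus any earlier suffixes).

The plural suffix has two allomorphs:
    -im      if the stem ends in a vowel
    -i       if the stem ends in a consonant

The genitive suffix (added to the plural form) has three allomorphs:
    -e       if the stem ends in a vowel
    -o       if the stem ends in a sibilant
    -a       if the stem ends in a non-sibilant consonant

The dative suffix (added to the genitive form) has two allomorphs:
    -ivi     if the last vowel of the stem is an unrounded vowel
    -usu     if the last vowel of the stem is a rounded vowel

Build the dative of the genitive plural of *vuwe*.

vuweimaivi

*vuwe*: final sound = /e/, a vowel → -im → *vuweim*.
The final sound of the plural form *vuweim* is /m/, which is a non-sibilant consonant, so the genitive suffix is -a, giving *vuweima*.
The genitive form *vuweima*: last vowel = /a/, an unrounded vowel → -ivi → *vuweimaivi*.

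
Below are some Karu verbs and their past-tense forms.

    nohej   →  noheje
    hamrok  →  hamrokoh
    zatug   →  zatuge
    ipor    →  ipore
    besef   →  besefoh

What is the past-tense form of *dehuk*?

dehukoh

The alternation tracks the final consonant of the stem — -oh when the stem ends in a voiceless consonant (*hamrok*, *besef*); -e when the stem ends in a voiced consonant (*nohej*, *zatug*, *ipor*).
*dehuk* — final consonant /k/ (voiceless) → -oh → *dehukoh*.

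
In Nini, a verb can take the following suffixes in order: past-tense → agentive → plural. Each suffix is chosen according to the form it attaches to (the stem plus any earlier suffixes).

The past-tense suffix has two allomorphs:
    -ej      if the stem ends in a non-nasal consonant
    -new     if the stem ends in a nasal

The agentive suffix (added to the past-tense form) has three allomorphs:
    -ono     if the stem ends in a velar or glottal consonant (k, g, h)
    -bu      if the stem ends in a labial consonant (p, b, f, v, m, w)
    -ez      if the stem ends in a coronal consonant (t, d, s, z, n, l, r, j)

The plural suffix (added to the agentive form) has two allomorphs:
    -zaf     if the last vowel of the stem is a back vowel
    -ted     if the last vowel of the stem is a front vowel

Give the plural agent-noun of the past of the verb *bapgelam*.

*bapgelam* — final consonant /m/ (a nasal) → -new → *bapgelamnew*.
Since the final consonant of the past-tense form *bapgelamnew* is /w/ (labial), it takes -bu, giving *bapgelamnewbu*.
Since the last vowel of the agentive form *bapgelamnewbu* is /u/ (a back vowel), it takes -zaf, giving *bapgelamnewbuzaf*.

bapgelamnewbuzaf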